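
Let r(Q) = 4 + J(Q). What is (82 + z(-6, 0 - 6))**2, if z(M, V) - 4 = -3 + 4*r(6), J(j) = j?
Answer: 15129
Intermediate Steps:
r(Q) = 4 + Q
z(M, V) = 41 (z(M, V) = 4 + (-3 + 4*(4 + 6)) = 4 + (-3 + 4*10) = 4 + (-3 + 40) = 4 + 37 = 41)
(82 + z(-6, 0 - 6))**2 = (82 + 41)**2 = 123**2 = 15129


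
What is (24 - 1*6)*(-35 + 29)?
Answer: -108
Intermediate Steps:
(24 - 1*6)*(-35 + 29) = (24 - 6)*(-6) = 18*(-6) = -108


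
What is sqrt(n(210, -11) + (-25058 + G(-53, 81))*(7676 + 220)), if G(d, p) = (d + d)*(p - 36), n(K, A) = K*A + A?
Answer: I*sqrt(235524209) ≈ 15347.0*I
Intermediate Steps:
n(K, A) = A + A*K (n(K, A) = A*K + A = A + A*K)
G(d, p) = 2*d*(-36 + p) (G(d, p) = (2*d)*(-36 + p) = 2*d*(-36 + p))
sqrt(n(210, -11) + (-25058 + G(-53, 81))*(7676 + 220)) = sqrt(-11*(1 + 210) + (-25058 + 2*(-53)*(-36 + 81))*(7676 + 220)) = sqrt(-11*211 + (-25058 + 2*(-53)*45)*7896) = sqrt(-2321 + (-25058 - 4770)*7896) = sqrt(-2321 - 29828*7896) = sqrt(-2321 - 235521888) = sqrt(-235524209) = I*sqrt(235524209)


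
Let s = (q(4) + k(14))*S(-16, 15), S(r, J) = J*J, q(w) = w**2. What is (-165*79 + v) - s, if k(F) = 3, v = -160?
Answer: -17470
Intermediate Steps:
S(r, J) = J**2
s = 4275 (s = (4**2 + 3)*15**2 = (16 + 3)*225 = 19*225 = 4275)
(-165*79 + v) - s = (-165*79 - 160) - 1*4275 = (-13035 - 160) - 4275 = -13195 - 4275 = -17470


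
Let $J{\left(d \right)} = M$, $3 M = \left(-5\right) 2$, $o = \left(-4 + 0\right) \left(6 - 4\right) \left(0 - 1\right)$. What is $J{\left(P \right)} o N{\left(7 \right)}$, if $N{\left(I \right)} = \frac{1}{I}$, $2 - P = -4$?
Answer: $- \frac{80}{21} \approx -3.8095$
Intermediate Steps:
$P = 6$ ($P = 2 - -4 = 2 + 4 = 6$)
$o = 8$ ($o = \left(-4\right) 2 \left(-1\right) = \left(-8\right) \left(-1\right) = 8$)
$M = - \frac{10}{3}$ ($M = \frac{\left(-5\right) 2}{3} = \frac{1}{3} \left(-10\right) = - \frac{10}{3} \approx -3.3333$)
$J{\left(d \right)} = - \frac{10}{3}$
$J{\left(P \right)} o N{\left(7 \right)} = \frac{\left(- \frac{10}{3}\right) 8}{7} = \left(- \frac{80}{3}\right) \frac{1}{7} = - \frac{80}{21}$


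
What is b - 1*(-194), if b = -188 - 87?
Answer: -81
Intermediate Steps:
b = -275
b - 1*(-194) = -275 - 1*(-194) = -275 + 194 = -81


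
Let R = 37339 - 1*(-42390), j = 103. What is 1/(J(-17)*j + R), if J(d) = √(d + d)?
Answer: 79729/6357074147 - 103*I*√34/6357074147 ≈ 1.2542e-5 - 9.4476e-8*I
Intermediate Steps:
R = 79729 (R = 37339 + 42390 = 79729)
J(d) = √2*√d (J(d) = √(2*d) = √2*√d)
1/(J(-17)*j + R) = 1/((√2*√(-17))*103 + 79729) = 1/((√2*(I*√17))*103 + 79729) = 1/((I*√34)*103 + 79729) = 1/(103*I*√34 + 79729) = 1/(79729 + 103*I*√34)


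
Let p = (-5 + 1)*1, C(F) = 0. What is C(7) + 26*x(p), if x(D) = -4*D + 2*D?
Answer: 208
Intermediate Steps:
p = -4 (p = -4*1 = -4)
x(D) = -2*D
C(7) + 26*x(p) = 0 + 26*(-2*(-4)) = 0 + 26*8 = 0 + 208 = 208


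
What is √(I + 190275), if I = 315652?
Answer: √505927 ≈ 711.29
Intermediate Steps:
√(I + 190275) = √(315652 + 190275) = √505927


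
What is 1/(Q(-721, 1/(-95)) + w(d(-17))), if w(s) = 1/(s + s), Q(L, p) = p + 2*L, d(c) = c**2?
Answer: -54910/79180703 ≈ -0.00069348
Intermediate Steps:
w(s) = 1/(2*s)
1/(Q(-721, 1/(-95)) + w(d(-17))) = 1/((1/(-95) + 2*(-721)) + 1/(2*((-17)**2))) = 1/((-1/95 - 1442) + (1/2)/289) = 1/(-136991/95 + (1/2)*(1/289)) = 1/(-136991/95 + 1/578) = 1/(-79180703/54910) = -54910/79180703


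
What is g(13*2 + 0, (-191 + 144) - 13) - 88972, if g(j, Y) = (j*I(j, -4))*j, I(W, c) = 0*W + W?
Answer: -71396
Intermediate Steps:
I(W, c) = W (I(W, c) = 0 + W = W)
g(j, Y) = j**3 (g(j, Y) = (j*j)*j = j**2*j = j**3)
g(13*2 + 0, (-191 + 144) - 13) - 88972 = (13*2 + 0)**3 - 88972 = (26 + 0)**3 - 88972 = 26**3 - 88972 = 17576 - 88972 = -71396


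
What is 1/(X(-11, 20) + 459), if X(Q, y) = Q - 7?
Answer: 1/441 ≈ 0.0022676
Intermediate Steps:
X(Q, y) = -7 + Q
1/(X(-11, 20) + 459) = 1/((-7 - 11) + 459) = 1/(-18 + 459) = 1/441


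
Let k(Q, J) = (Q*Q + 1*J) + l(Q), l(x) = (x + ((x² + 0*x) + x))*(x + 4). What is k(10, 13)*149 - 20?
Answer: 267137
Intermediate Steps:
l(x) = (4 + x)*(x² + 2*x) (l(x) = (x + ((x² + 0) + x))*(4 + x) = (x + (x² + x))*(4 + x) = (x + (x + x²))*(4 + x) = (x² + 2*x)*(4 + x) = (4 + x)*(x² + 2*x))
k(Q, J) = J + Q² + Q*(8 + Q² + 6*Q) (k(Q, J) = (Q*Q + 1*J) + Q*(8 + Q² + 6*Q) = (Q² + J) + Q*(8 + Q² + 6*Q) = (J + Q²) + Q*(8 + Q² + 6*Q) = J + Q² + Q*(8 + Q² + 6*Q))
k(10, 13)*149 - 20 = (13 + 10³ + 7*10² + 8*10)*149 - 20 = (13 + 1000 + 7*100 + 80)*149 - 20 = (13 + 1000 + 700 + 80)*149 - 20 = 1793*149 - 20 = 267157 - 20 = 267137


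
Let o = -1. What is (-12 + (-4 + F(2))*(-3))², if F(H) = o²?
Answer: 9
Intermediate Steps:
F(H) = 1 (F(H) = (-1)² = 1)
(-12 + (-4 + F(2))*(-3))² = (-12 + (-4 + 1)*(-3))² = (-12 - 3*(-3))² = (-12 + 9)² = (-3)² = 9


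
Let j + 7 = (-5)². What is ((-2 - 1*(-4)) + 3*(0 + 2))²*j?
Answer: 1152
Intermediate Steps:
j = 18 (j = -7 + (-5)² = -7 + 25 = 18)
((-2 - 1*(-4)) + 3*(0 + 2))²*j = ((-2 - 1*(-4)) + 3*(0 + 2))²*18 = ((-2 + 4) + 3*2)²*18 = (2 + 6)²*18 = 8²*18 = 64*18 = 1152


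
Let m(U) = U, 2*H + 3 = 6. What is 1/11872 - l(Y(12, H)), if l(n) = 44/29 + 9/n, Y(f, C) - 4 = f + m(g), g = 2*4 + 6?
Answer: -3128127/1721440 ≈ -1.8172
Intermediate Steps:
H = 3/2 (H = -3/2 + (½)*6 = -3/2 + 3 = 3/2 ≈ 1.5000)
g = 14 (g = 8 + 6 = 14)
Y(f, C) = 18 + f (Y(f, C) = 4 + (f + 14) = 4 + (14 + f) = 18 + f)
l(n) = 44/29 + 9/n (l(n) = 44*(1/29) + 9/n = 44/29 + 9/n)
1/11872 - l(Y(12, H)) = 1/11872 - (44/29 + 9/(18 + 12)) = 1/11872 - (44/29 + 9/30) = 1/11872 - (44/29 + 9*(1/30)) = 1/11872 - (44/29 + 3/10) = 1/11872 - 1*527/290 = 1/11872 - 527/290 = -3128127/1721440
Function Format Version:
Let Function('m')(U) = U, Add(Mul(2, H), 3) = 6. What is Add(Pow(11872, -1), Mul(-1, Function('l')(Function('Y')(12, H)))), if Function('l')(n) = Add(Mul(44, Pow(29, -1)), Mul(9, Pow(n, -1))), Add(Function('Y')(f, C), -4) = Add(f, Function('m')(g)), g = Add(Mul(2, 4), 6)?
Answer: Rational(-3128127, 1721440) ≈ -1.8172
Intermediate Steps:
H = Rational(3, 2) (H = Add(Rational(-3, 2), Mul(Rational(1, 2), 6)) = Add(Rational(-3, 2), 3) = Rational(3, 2) ≈ 1.5000)
g = 14 (g = Add(8, 6) = 14)
Function('Y')(f, C) = Add(18, f) (Function('Y')(f, C) = Add(4, Add(f, 14)) = Add(4, Add(14, f)) = Add(18, f))
Function('l')(n) = Add(Rational(44, 29), Mul(9, Pow(n, -1))) (Function('l')(n) = Add(Mul(44, Rational(1, 29)), Mul(9, Pow(n, -1))) = Add(Rational(44, 29), Mul(9, Pow(n, -1))))
Add(Pow(11872, -1), Mul(-1, Function('l')(Function('Y')(12, H)))) = Add(Pow(11872, -1), Mul(-1, Add(Rational(44, 29), Mul(9, Pow(Add(18, 12), -1))))) = Add(Rational(1, 11872), Mul(-1, Add(Rational(44, 29), Mul(9, Pow(30, -1))))) = Add(Rational(1, 11872), Mul(-1, Add(Rational(44, 29), Mul(9, Rational(1, 30))))) = Add(Rational(1, 11872), Mul(-1, Add(Rational(44, 29), Rational(3, 10)))) = Add(Rational(1, 11872), Mul(-1, Rational(527, 290))) = Add(Rational(1, 11872), Rational(-527, 290)) = Rational(-3128127, 1721440)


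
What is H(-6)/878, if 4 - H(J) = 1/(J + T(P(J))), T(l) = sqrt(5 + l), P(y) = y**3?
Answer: 497/108433 + I*sqrt(211)/216866 ≈ 0.0045835 + 6.6981e-5*I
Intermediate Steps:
H(J) = 4 - 1/(J + sqrt(5 + J**3))
H(-6)/878 = ((-1 + 4*(-6) + 4*sqrt(5 + (-6)**3))/(-6 + sqrt(5 + (-6)**3)))/878 = ((-1 - 24 + 4*sqrt(5 - 216))/(-6 + sqrt(5 - 216)))*(1/878) = ((-1 - 24 + 4*sqrt(-211))/(-6 + sqrt(-211)))*(1/878) = ((-1 - 24 + 4*(I*sqrt(211)))/(-6 + I*sqrt(211)))*(1/878) = ((-1 - 24 + 4*I*sqrt(211))/(-6 + I*sqrt(211)))*(1/878) = ((-25 + 4*I*sqrt(211))/(-6 + I*sqrt(211)))*(1/878) = (-25 + 4*I*sqrt(211))/(878*(-6 + I*sqrt(211)))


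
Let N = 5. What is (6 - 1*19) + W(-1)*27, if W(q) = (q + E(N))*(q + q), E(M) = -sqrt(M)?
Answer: 41 + 54*sqrt(5) ≈ 161.75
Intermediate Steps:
W(q) = 2*q*(q - sqrt(5)) (W(q) = (q - sqrt(5))*(q + q) = (q - sqrt(5))*(2*q) = 2*q*(q - sqrt(5)))
(6 - 1*19) + W(-1)*27 = (6 - 1*19) + (2*(-1)*(-1 - sqrt(5)))*27 = (6 - 19) + (2 + 2*sqrt(5))*27 = -13 + (54 + 54*sqrt(5)) = 41 + 54*sqrt(5)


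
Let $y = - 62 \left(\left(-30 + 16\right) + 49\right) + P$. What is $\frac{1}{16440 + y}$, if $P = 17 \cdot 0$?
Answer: $\frac{1}{14270} \approx 7.0077 \cdot 10^{-5}$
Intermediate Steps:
$P = 0$
$y = -2170$ ($y = - 62 \left(\left(-30 + 16\right) + 49\right) + 0 = - 62 \left(-14 + 49\right) + 0 = \left(-62\right) 35 + 0 = -2170 + 0 = -2170$)
$\frac{1}{16440 + y} = \frac{1}{16440 - 2170} = \frac{1}{14270}$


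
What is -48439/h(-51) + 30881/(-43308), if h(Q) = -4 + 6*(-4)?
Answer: 262116443/151578 ≈ 1729.3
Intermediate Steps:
h(Q) = -28 (h(Q) = -4 - 24 = -28)
-48439/h(-51) + 30881/(-43308) = -48439/(-28) + 30881/(-43308) = -48439*(-1/28) + 30881*(-1/43308) = 48439/28 - 30881/43308 = 262116443/151578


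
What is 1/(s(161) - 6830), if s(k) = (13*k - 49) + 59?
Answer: -1/4727 ≈ -0.00021155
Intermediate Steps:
s(k) = 10 + 13*k (s(k) = (-49 + 13*k) + 59 = 10 + 13*k)
1/(s(161) - 6830) = 1/((10 + 13*161) - 6830) = 1/((10 + 2093) - 6830) = 1/(2103 - 6830) = 1/(-4727) = -1/4727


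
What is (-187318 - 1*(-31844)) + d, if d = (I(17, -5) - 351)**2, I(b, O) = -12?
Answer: -23705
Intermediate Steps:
d = 131769 (d = (-12 - 351)**2 = (-363)**2 = 131769)
(-187318 - 1*(-31844)) + d = (-187318 - 1*(-31844)) + 131769 = (-187318 + 31844) + 131769 = -155474 + 131769 = -23705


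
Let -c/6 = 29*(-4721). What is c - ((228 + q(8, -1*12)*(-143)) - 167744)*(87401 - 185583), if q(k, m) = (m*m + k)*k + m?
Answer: -33350425762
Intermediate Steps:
c = 821454 (c = -174*(-4721) = -6*(-136909) = 821454)
q(k, m) = m + k*(k + m**2) (q(k, m) = (m**2 + k)*k + m = (k + m**2)*k + m = k*(k + m**2) + m = m + k*(k + m**2))
c - ((228 + q(8, -1*12)*(-143)) - 167744)*(87401 - 185583) = 821454 - ((228 + (-1*12 + 8**2 + 8*(-1*12)**2)*(-143)) - 167744)*(87401 - 185583) = 821454 - ((228 + (-12 + 64 + 8*(-12)**2)*(-143)) - 167744)*(-98182) = 821454 - ((228 + (-12 + 64 + 8*144)*(-143)) - 167744)*(-98182) = 821454 - ((228 + (-12 + 64 + 1152)*(-143)) - 167744)*(-98182) = 821454 - ((228 + 1204*(-143)) - 167744)*(-98182) = 821454 - ((228 - 172172) - 167744)*(-98182) = 821454 - (-171944 - 167744)*(-98182) = 821454 - (-339688)*(-98182) = 821454 - 1*33351247216 = 821454 - 33351247216 = -33350425762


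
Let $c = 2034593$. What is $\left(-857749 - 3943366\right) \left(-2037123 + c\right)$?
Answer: $12146820950$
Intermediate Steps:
$\left(-857749 - 3943366\right) \left(-2037123 + c\right) = \left(-857749 - 3943366\right) \left(-2037123 + 2034593\right) = \left(-4801115\right) \left(-2530\right) = 12146820950$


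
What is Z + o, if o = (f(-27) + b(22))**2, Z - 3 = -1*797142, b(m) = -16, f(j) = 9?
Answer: -797090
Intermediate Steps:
Z = -797139 (Z = 3 - 1*797142 = 3 - 797142 = -797139)
o = 49 (o = (9 - 16)**2 = (-7)**2 = 49)
Z + o = -797139 + 49 = -797090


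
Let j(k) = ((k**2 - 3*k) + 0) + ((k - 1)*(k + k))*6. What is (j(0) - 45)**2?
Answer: 2025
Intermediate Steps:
j(k) = k**2 - 3*k + 12*k*(-1 + k) (j(k) = (k**2 - 3*k) + ((-1 + k)*(2*k))*6 = (k**2 - 3*k) + (2*k*(-1 + k))*6 = (k**2 - 3*k) + 12*k*(-1 + k) = k**2 - 3*k + 12*k*(-1 + k))
(j(0) - 45)**2 = (0*(-15 + 13*0) - 45)**2 = (0*(-15 + 0) - 45)**2 = (0*(-15) - 45)**2 = (0 - 45)**2 = (-45)**2 = 2025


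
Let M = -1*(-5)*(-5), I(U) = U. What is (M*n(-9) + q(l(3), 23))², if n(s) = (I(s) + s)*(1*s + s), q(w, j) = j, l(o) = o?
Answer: 65237929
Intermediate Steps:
M = -25 (M = 5*(-5) = -25)
n(s) = 4*s² (n(s) = (s + s)*(1*s + s) = (2*s)*(s + s) = (2*s)*(2*s) = 4*s²)
(M*n(-9) + q(l(3), 23))² = (-100*(-9)² + 23)² = (-100*81 + 23)² = (-25*324 + 23)² = (-8100 + 23)² = (-8077)² = 65237929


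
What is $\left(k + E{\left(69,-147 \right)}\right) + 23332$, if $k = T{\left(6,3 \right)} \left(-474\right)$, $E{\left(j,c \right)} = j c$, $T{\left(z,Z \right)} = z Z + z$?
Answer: $1813$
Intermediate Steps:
$T{\left(z,Z \right)} = z + Z z$ ($T{\left(z,Z \right)} = Z z + z = z + Z z$)
$E{\left(j,c \right)} = c j$
$k = -11376$ ($k = 6 \left(1 + 3\right) \left(-474\right) = 6 \cdot 4 \left(-474\right) = 24 \left(-474\right) = -11376$)
$\left(k + E{\left(69,-147 \right)}\right) + 23332 = \left(-11376 - 10143\right) + 23332 = -21519 + 23332 = 1813$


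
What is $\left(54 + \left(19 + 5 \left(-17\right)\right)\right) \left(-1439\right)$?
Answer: $17268$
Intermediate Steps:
$\left(54 + \left(19 + 5 \left(-17\right)\right)\right) \left(-1439\right) = \left(54 + \left(19 - 85\right)\right) \left(-1439\right) = \left(54 - 66\right) \left(-1439\right) = \left(-12\right) \left(-1439\right) = 17268$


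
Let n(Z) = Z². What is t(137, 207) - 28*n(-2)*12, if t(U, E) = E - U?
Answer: -1274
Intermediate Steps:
t(137, 207) - 28*n(-2)*12 = (207 - 1*137) - 28*(-2)²*12 = (207 - 137) - 28*4*12 = 70 - 112*12 = 70 - 1*1344 = 70 - 1344 = -1274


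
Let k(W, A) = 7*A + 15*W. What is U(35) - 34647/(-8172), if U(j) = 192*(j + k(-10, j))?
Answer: 68002589/2724 ≈ 24964.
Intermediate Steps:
U(j) = -28800 + 1536*j (U(j) = 192*(j + (7*j + 15*(-10))) = 192*(j + (7*j - 150)) = 192*(j + (-150 + 7*j)) = 192*(-150 + 8*j) = -28800 + 1536*j)
U(35) - 34647/(-8172) = (-28800 + 1536*35) - 34647/(-8172) = (-28800 + 53760) - 34647*(-1/8172) = 24960 + 11549/2724 = 68002589/2724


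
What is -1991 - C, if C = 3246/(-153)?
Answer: -100459/51 ≈ -1969.8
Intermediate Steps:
C = -1082/51 (C = 3246*(-1/153) = -1082/51 ≈ -21.216)
-1991 - C = -1991 - 1*(-1082/51) = -1991 + 1082/51 = -100459/51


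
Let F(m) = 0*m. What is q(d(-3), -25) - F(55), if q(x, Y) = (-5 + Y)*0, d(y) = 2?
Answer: 0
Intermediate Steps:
F(m) = 0
q(x, Y) = 0
q(d(-3), -25) - F(55) = 0 - 1*0 = 0 + 0 = 0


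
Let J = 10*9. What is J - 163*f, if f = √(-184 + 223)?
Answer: 90 - 163*√39 ≈ -927.93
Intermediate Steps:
J = 90
f = √39 ≈ 6.2450
J - 163*f = 90 - 163*√39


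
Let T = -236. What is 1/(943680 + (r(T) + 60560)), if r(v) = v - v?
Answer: 1/1004240 ≈ 9.9578e-7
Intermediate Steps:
r(v) = 0
1/(943680 + (r(T) + 60560)) = 1/(943680 + (0 + 60560)) = 1/(943680 + 60560) = 1/1004240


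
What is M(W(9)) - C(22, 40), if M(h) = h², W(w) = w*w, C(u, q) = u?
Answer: 6539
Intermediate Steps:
W(w) = w²
M(W(9)) - C(22, 40) = (9²)² - 1*22 = 81² - 22 = 6561 - 22 = 6539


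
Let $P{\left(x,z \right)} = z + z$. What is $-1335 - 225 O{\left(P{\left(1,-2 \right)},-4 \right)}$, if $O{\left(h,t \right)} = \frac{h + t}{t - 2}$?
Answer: $-1635$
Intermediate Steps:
$P{\left(x,z \right)} = 2 z$
$O{\left(h,t \right)} = \frac{h + t}{-2 + t}$
$-1335 - 225 O{\left(P{\left(1,-2 \right)},-4 \right)} = -1335 - 225 \frac{2 \left(-2\right) - 4}{-2 - 4} = -1335 - 225 \frac{-4 - 4}{-6} = -1335 - 225 \left(\left(- \frac{1}{6}\right) \left(-8\right)\right) = -1335 - 225 \cdot \frac{4}{3} = -1335 - 300 = -1635$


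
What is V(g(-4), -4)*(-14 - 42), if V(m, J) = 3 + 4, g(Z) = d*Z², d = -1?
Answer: -392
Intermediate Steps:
g(Z) = -Z²
V(m, J) = 7
V(g(-4), -4)*(-14 - 42) = 7*(-14 - 42) = 7*(-56) = -392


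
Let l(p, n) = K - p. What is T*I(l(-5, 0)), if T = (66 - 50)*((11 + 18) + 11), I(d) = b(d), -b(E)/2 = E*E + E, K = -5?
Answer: 0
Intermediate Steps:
l(p, n) = -5 - p
b(E) = -2*E - 2*E² (b(E) = -2*(E*E + E) = -2*(E² + E) = -2*(E + E²) = -2*E - 2*E²)
I(d) = -2*d*(1 + d)
T = 640 (T = 16*(29 + 11) = 16*40 = 640)
T*I(l(-5, 0)) = 640*(-2*(-5 - 1*(-5))*(1 + (-5 - 1*(-5)))) = 640*(-2*(-5 + 5)*(1 + (-5 + 5))) = 640*(-2*0*(1 + 0)) = 640*(-2*0*1) = 640*0 = 0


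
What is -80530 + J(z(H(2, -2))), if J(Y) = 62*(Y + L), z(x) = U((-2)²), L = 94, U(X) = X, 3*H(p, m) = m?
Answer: -74454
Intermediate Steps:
H(p, m) = m/3
z(x) = 4 (z(x) = (-2)² = 4)
J(Y) = 5828 + 62*Y (J(Y) = 62*(Y + 94) = 62*(94 + Y) = 5828 + 62*Y)
-80530 + J(z(H(2, -2))) = -80530 + (5828 + 62*4) = -80530 + (5828 + 248) = -80530 + 6076 = -74454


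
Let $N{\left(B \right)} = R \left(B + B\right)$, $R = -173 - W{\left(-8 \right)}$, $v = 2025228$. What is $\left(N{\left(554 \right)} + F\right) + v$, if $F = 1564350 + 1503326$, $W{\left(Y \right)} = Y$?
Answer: $4910084$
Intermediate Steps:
$R = -165$ ($R = -173 - -8 = -173 + 8 = -165$)
$F = 3067676$
$N{\left(B \right)} = - 330 B$ ($N{\left(B \right)} = - 165 \left(B + B\right) = - 165 \cdot 2 B = - 330 B$)
$\left(N{\left(554 \right)} + F\right) + v = \left(\left(-330\right) 554 + 3067676\right) + 2025228 = \left(-182820 + 3067676\right) + 2025228 = 2884856 + 2025228 = 4910084$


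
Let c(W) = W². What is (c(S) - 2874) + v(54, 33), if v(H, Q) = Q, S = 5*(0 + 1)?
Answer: -2816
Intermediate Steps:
S = 5 (S = 5*1 = 5)
(c(S) - 2874) + v(54, 33) = (5² - 2874) + 33 = (25 - 2874) + 33 = -2849 + 33 = -2816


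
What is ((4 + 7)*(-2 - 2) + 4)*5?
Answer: -200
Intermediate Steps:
((4 + 7)*(-2 - 2) + 4)*5 = (11*(-4) + 4)*5 = (-44 + 4)*5 = -40*5 = -200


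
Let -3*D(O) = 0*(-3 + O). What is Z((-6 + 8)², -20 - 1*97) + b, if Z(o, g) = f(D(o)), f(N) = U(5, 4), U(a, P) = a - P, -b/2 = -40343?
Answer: 80687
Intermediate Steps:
b = 80686 (b = -2*(-40343) = 80686)
D(O) = 0 (D(O) = -0*(-3 + O) = -⅓*0 = 0)
f(N) = 1 (f(N) = 5 - 1*4 = 5 - 4 = 1)
Z(o, g) = 1
Z((-6 + 8)², -20 - 1*97) + b = 1 + 80686 = 80687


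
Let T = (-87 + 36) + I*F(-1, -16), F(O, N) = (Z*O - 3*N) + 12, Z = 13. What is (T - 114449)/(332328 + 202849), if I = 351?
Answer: -98003/535177 ≈ -0.18312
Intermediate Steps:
F(O, N) = 12 - 3*N + 13*O (F(O, N) = (13*O - 3*N) + 12 = (-3*N + 13*O) + 12 = 12 - 3*N + 13*O)
T = 16446 (T = (-87 + 36) + 351*(12 - 3*(-16) + 13*(-1)) = -51 + 351*(12 + 48 - 13) = -51 + 351*47 = -51 + 16497 = 16446)
(T - 114449)/(332328 + 202849) = (16446 - 114449)/(332328 + 202849) = -98003/535177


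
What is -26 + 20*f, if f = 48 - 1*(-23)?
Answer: 1394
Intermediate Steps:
f = 71 (f = 48 + 23 = 71)
-26 + 20*f = -26 + 20*71 = -26 + 1420 = 1394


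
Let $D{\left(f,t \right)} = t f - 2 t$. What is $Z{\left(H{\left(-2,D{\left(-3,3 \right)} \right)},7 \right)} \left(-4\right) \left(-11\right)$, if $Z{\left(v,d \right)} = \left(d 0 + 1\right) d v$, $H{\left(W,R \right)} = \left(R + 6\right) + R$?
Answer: $-7392$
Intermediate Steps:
$D{\left(f,t \right)} = - 2 t + f t$ ($D{\left(f,t \right)} = f t - 2 t = - 2 t + f t$)
$H{\left(W,R \right)} = 6 + 2 R$ ($H{\left(W,R \right)} = \left(6 + R\right) + R = 6 + 2 R$)
$Z{\left(v,d \right)} = d v$ ($Z{\left(v,d \right)} = \left(0 + 1\right) d v = 1 d v = d v$)
$Z{\left(H{\left(-2,D{\left(-3,3 \right)} \right)},7 \right)} \left(-4\right) \left(-11\right) = 7 \left(6 + 2 \cdot 3 \left(-2 - 3\right)\right) \left(-4\right) \left(-11\right) = 7 \left(6 + 2 \cdot 3 \left(-5\right)\right) \left(-4\right) \left(-11\right) = 7 \left(6 + 2 \left(-15\right)\right) \left(-4\right) \left(-11\right) = 7 \left(6 - 30\right) \left(-4\right) \left(-11\right) = 7 \left(-24\right) \left(-4\right) \left(-11\right) = \left(-168\right) \left(-4\right) \left(-11\right) = 672 \left(-11\right) = -7392$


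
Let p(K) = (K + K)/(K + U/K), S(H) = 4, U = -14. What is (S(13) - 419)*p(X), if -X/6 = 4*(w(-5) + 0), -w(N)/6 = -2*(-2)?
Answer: -137687040/165881 ≈ -830.04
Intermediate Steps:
w(N) = -24 (w(N) = -(-12)*(-2) = -6*4 = -24)
X = 576 (X = -24*(-24 + 0) = -24*(-24) = -6*(-96) = 576)
p(K) = 2*K/(K - 14/K) (p(K) = (K + K)/(K - 14/K) = (2*K)/(K - 14/K) = 2*K/(K - 14/K))
(S(13) - 419)*p(X) = (4 - 419)*(2*576**2/(-14 + 576**2)) = -830*331776/(-14 + 331776) = -830*331776/331762 = -415*331776/165881 = -137687040/165881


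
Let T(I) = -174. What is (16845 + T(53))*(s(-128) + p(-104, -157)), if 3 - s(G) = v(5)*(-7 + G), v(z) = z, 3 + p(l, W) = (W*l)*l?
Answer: -28297972227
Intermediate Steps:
p(l, W) = -3 + W*l² (p(l, W) = -3 + (W*l)*l = -3 + W*l²)
s(G) = 38 - 5*G (s(G) = 3 - 5*(-7 + G) = 3 - (-35 + 5*G) = 3 + (35 - 5*G) = 38 - 5*G)
(16845 + T(53))*(s(-128) + p(-104, -157)) = (16845 - 174)*((38 - 5*(-128)) + (-3 - 157*(-104)²)) = 16671*((38 + 640) + (-3 - 157*10816)) = 16671*(678 + (-3 - 1698112)) = 16671*(678 - 1698115) = 16671*(-1697437) = -28297972227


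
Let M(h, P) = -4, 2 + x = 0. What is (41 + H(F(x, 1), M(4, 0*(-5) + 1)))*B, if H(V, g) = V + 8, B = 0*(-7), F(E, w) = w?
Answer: 0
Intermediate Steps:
x = -2 (x = -2 + 0 = -2)
B = 0
H(V, g) = 8 + V
(41 + H(F(x, 1), M(4, 0*(-5) + 1)))*B = (41 + (8 + 1))*0 = (41 + 9)*0 = 50*0 = 0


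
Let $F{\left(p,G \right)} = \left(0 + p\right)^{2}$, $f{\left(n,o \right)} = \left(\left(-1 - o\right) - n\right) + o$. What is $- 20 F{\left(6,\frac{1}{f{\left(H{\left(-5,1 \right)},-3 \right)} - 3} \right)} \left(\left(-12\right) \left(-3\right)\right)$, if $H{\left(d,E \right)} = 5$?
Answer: $-25920$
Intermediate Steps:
$f{\left(n,o \right)} = -1 - n$ ($f{\left(n,o \right)} = \left(-1 - n - o\right) + o = -1 - n$)
$F{\left(p,G \right)} = p^{2}$
$- 20 F{\left(6,\frac{1}{f{\left(H{\left(-5,1 \right)},-3 \right)} - 3} \right)} \left(\left(-12\right) \left(-3\right)\right) = - 20 \cdot 6^{2} \left(\left(-12\right) \left(-3\right)\right) = \left(-20\right) 36 \cdot 36 = \left(-720\right) 36 = -25920$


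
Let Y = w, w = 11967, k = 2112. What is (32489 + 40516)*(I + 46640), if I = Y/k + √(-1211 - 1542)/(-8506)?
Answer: 2397378269745/704 - 73005*I*√2753/8506 ≈ 3.4054e+9 - 450.33*I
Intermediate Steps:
Y = 11967
I = 3989/704 - I*√2753/8506 (I = 11967/2112 + √(-1211 - 1542)/(-8506) = 11967*(1/2112) + √(-2753)*(-1/8506) = 3989/704 + (I*√2753)*(-1/8506) = 3989/704 - I*√2753/8506 ≈ 5.6662 - 0.0061685*I)
(32489 + 40516)*(I + 46640) = (32489 + 40516)*((3989/704 - I*√2753/8506) + 46640) = 73005*(32838549/704 - I*√2753/8506) = 2397378269745/704 - 73005*I*√2753/8506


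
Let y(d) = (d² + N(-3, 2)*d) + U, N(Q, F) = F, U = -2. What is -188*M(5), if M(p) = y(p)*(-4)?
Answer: 24816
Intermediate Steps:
y(d) = -2 + d² + 2*d (y(d) = (d² + 2*d) - 2 = -2 + d² + 2*d)
M(p) = 8 - 8*p - 4*p² (M(p) = (-2 + p² + 2*p)*(-4) = 8 - 8*p - 4*p²)
-188*M(5) = -188*(8 - 8*5 - 4*5²) = -188*(8 - 40 - 4*25) = -188*(8 - 40 - 100) = -188*(-132) = 24816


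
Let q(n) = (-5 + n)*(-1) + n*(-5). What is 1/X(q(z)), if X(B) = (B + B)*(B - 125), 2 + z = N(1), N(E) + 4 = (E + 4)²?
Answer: 1/51012 ≈ 1.9603e-5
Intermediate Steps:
N(E) = -4 + (4 + E)² (N(E) = -4 + (E + 4)² = -4 + (4 + E)²)
z = 19 (z = -2 + (-4 + (4 + 1)²) = -2 + (-4 + 5²) = -2 + (-4 + 25) = -2 + 21 = 19)
q(n) = 5 - 6*n (q(n) = (5 - n) - 5*n = 5 - 6*n)
X(B) = 2*B*(-125 + B) (X(B) = (2*B)*(-125 + B) = 2*B*(-125 + B))
1/X(q(z)) = 1/(2*(5 - 6*19)*(-125 + (5 - 6*19))) = 1/(2*(5 - 114)*(-125 + (5 - 114))) = 1/(2*(-109)*(-125 - 109)) = 1/(2*(-109)*(-234)) = 1/51012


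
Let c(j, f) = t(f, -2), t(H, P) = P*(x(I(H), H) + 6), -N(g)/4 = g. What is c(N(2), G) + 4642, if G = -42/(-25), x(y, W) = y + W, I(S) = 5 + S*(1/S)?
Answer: 115366/25 ≈ 4614.6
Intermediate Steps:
I(S) = 6 (I(S) = 5 + S/S = 5 + 1 = 6)
N(g) = -4*g
x(y, W) = W + y
G = 42/25 (G = -42*(-1/25) = 42/25 ≈ 1.6800)
t(H, P) = P*(12 + H) (t(H, P) = P*((H + 6) + 6) = P*((6 + H) + 6) = P*(12 + H))
c(j, f) = -24 - 2*f (c(j, f) = -2*(12 + f) = -24 - 2*f)
c(N(2), G) + 4642 = (-24 - 2*42/25) + 4642 = (-24 - 84/25) + 4642 = -684/25 + 4642 = 115366/25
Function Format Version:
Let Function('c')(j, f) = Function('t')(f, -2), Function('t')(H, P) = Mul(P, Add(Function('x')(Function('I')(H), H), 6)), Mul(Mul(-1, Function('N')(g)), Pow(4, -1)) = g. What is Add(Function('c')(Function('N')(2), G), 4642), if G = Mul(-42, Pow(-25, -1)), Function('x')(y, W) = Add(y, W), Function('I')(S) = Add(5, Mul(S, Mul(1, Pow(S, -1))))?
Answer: Rational(115366, 25) ≈ 4614.6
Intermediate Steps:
Function('I')(S) = 6 (Function('I')(S) = Add(5, Mul(S, Pow(S, -1))) = Add(5, 1) = 6)
Function('N')(g) = Mul(-4, g)
Function('x')(y, W) = Add(W, y)
G = Rational(42, 25) (G = Mul(-42, Rational(-1, 25)) = Rational(42, 25) ≈ 1.6800)
Function('t')(H, P) = Mul(P, Add(12, H)) (Function('t')(H, P) = Mul(P, Add(Add(H, 6), 6)) = Mul(P, Add(Add(6, H), 6)) = Mul(P, Add(12, H)))
Function('c')(j, f) = Add(-24, Mul(-2, f)) (Function('c')(j, f) = Mul(-2, Add(12, f)) = Add(-24, Mul(-2, f)))
Add(Function('c')(Function('N')(2), G), 4642) = Add(Add(-24, Mul(-2, Rational(42, 25))), 4642) = Add(Add(-24, Rational(-84, 25)), 4642) = Add(Rational(-684, 25), 4642) = Rational(115366, 25)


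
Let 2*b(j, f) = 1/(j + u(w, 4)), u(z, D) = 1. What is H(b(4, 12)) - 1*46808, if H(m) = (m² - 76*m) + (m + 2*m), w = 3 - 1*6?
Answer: -4681529/100 ≈ -46815.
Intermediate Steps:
w = -3 (w = 3 - 6 = -3)
b(j, f) = 1/(2*(1 + j)) (b(j, f) = 1/(2*(j + 1)) = 1/(2*(1 + j)))
H(m) = m² - 73*m (H(m) = (m² - 76*m) + 3*m = m² - 73*m)
H(b(4, 12)) - 1*46808 = (1/(2*(1 + 4)))*(-73 + 1/(2*(1 + 4))) - 1*46808 = ((½)/5)*(-73 + (½)/5) - 46808 = ((½)*(⅕))*(-73 + (½)*(⅕)) - 46808 = (-73 + ⅒)/10 - 46808 = (⅒)*(-729/10) - 46808 = -729/100 - 46808 = -4681529/100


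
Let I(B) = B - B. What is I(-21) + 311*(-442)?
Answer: -137462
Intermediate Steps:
I(B) = 0
I(-21) + 311*(-442) = 0 + 311*(-442) = 0 - 137462 = -137462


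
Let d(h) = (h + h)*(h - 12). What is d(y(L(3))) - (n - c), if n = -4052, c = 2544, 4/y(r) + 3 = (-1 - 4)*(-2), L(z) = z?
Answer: 322564/49 ≈ 6582.9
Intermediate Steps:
y(r) = 4/7 (y(r) = 4/(-3 + (-1 - 4)*(-2)) = 4/(-3 - 5*(-2)) = 4/(-3 + 10) = 4/7)
d(h) = 2*h*(-12 + h) (d(h) = (2*h)*(-12 + h) = 2*h*(-12 + h))
d(y(L(3))) - (n - c) = 2*(4/7)*(-12 + 4/7) - (-4052 - 1*2544) = 2*(4/7)*(-80/7) - (-4052 - 2544) = -640/49 - 1*(-6596) = -640/49 + 6596 = 322564/49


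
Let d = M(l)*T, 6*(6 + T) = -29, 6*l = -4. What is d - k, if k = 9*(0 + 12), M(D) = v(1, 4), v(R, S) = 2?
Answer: -389/3 ≈ -129.67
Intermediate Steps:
l = -⅔ (l = (⅙)*(-4) = -⅔ ≈ -0.66667)
M(D) = 2
T = -65/6 (T = -6 + (⅙)*(-29) = -6 - 29/6 = -65/6 ≈ -10.833)
k = 108 (k = 9*12 = 108)
d = -65/3 (d = 2*(-65/6) = -65/3 ≈ -21.667)
d - k = -65/3 - 1*108 = -65/3 - 108 = -389/3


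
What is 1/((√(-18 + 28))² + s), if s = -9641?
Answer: -1/9631 ≈ -0.00010383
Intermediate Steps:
1/((√(-18 + 28))² + s) = 1/((√(-18 + 28))² - 9641) = 1/((√10)² - 9641) = 1/(10 - 9641) = 1/(-9631) = -1/9631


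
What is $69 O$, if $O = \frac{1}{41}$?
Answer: $\frac{69}{41} \approx 1.6829$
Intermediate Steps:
$O = \frac{1}{41} \approx 0.02439$
$69 O = 69 \cdot \frac{1}{41} = \frac{69}{41}$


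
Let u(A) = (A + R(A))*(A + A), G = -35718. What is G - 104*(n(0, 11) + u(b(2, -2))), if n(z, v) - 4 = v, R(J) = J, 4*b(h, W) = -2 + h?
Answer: -37278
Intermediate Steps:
b(h, W) = -1/2 + h/4 (b(h, W) = (-2 + h)/4 = -1/2 + h/4)
n(z, v) = 4 + v
u(A) = 4*A**2 (u(A) = (A + A)*(A + A) = (2*A)*(2*A) = 4*A**2)
G - 104*(n(0, 11) + u(b(2, -2))) = -35718 - 104*((4 + 11) + 4*(-1/2 + (1/4)*2)**2) = -35718 - 104*(15 + 4*(-1/2 + 1/2)**2) = -35718 - 104*(15 + 4*0**2) = -35718 - 104*(15 + 4*0) = -35718 - 104*(15 + 0) = -35718 - 104*15 = -35718 - 1*1560 = -35718 - 1560 = -37278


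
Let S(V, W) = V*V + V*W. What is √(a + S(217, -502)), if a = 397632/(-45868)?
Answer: 3*I*√903696461749/11467 ≈ 248.7*I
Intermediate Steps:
S(V, W) = V² + V*W
a = -99408/11467 (a = 397632*(-1/45868) = -99408/11467 ≈ -8.6691)
√(a + S(217, -502)) = √(-99408/11467 + 217*(217 - 502)) = √(-99408/11467 + 217*(-285)) = √(-99408/11467 - 61845) = √(-709276023/11467) = 3*I*√903696461749/11467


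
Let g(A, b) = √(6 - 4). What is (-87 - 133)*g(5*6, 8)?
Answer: -220*√2 ≈ -311.13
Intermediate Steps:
g(A, b) = √2
(-87 - 133)*g(5*6, 8) = (-87 - 133)*√2 = -220*√2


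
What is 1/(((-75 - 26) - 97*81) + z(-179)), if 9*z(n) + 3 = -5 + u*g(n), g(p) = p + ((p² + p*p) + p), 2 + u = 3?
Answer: -9/7906 ≈ -0.0011384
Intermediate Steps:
u = 1 (u = -2 + 3 = 1)
g(p) = 2*p + 2*p² (g(p) = p + ((p² + p²) + p) = p + (2*p² + p) = p + (p + 2*p²) = 2*p + 2*p²)
z(n) = -8/9 + 2*n*(1 + n)/9 (z(n) = -⅓ + (-5 + 1*(2*n*(1 + n)))/9 = -⅓ + (-5 + 2*n*(1 + n))/9 = -⅓ + (-5/9 + 2*n*(1 + n)/9) = -8/9 + 2*n*(1 + n)/9)
1/(((-75 - 26) - 97*81) + z(-179)) = 1/(((-75 - 26) - 97*81) + (-8/9 + (2/9)*(-179)*(1 - 179))) = 1/((-101 - 7857) + (-8/9 + (2/9)*(-179)*(-178))) = 1/(-7958 + (-8/9 + 63724/9)) = 1/(-7958 + 63716/9) = 1/(-7906/9) = -9/7906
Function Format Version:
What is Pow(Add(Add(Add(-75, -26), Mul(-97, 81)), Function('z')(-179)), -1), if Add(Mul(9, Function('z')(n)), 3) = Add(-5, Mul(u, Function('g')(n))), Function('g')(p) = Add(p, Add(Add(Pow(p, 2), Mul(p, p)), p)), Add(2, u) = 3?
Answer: Rational(-9, 7906) ≈ -0.0011384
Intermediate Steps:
u = 1 (u = Add(-2, 3) = 1)
Function('g')(p) = Add(Mul(2, p), Mul(2, Pow(p, 2))) (Function('g')(p) = Add(p, Add(Add(Pow(p, 2), Pow(p, 2)), p)) = Add(p, Add(Mul(2, Pow(p, 2)), p)) = Add(p, Add(p, Mul(2, Pow(p, 2)))) = Add(Mul(2, p), Mul(2, Pow(p, 2))))
Function('z')(n) = Add(Rational(-8, 9), Mul(Rational(2, 9), n, Add(1, n))) (Function('z')(n) = Add(Rational(-1, 3), Mul(Rational(1, 9), Add(-5, Mul(1, Mul(2, n, Add(1, n)))))) = Add(Rational(-1, 3), Mul(Rational(1, 9), Add(-5, Mul(2, n, Add(1, n))))) = Add(Rational(-1, 3), Add(Rational(-5, 9), Mul(Rational(2, 9), n, Add(1, n)))) = Add(Rational(-8, 9), Mul(Rational(2, 9), n, Add(1, n))))
Pow(Add(Add(Add(-75, -26), Mul(-97, 81)), Function('z')(-179)), -1) = Pow(Add(Add(Add(-75, -26), Mul(-97, 81)), Add(Rational(-8, 9), Mul(Rational(2, 9), -179, Add(1, -179)))), -1) = Pow(Add(Add(-101, -7857), Add(Rational(-8, 9), Mul(Rational(2, 9), -179, -178))), -1) = Pow(Add(-7958, Add(Rational(-8, 9), Rational(63724, 9))), -1) = Pow(Add(-7958, Rational(63716, 9)), -1) = Pow(Rational(-7906, 9), -1) = Rational(-9, 7906)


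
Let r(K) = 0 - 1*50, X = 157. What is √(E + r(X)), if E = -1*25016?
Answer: I*√25066 ≈ 158.32*I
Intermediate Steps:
E = -25016
r(K) = -50 (r(K) = 0 - 50 = -50)
√(E + r(X)) = √(-25016 - 50) = √(-25066) = I*√25066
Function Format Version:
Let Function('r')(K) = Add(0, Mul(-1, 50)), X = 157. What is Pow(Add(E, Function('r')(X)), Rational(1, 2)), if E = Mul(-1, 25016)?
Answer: Mul(I, Pow(25066, Rational(1, 2))) ≈ Mul(158.32, I)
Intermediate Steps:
E = -25016
Function('r')(K) = -50 (Function('r')(K) = Add(0, -50) = -50)
Pow(Add(E, Function('r')(X)), Rational(1, 2)) = Pow(Add(-25016, -50), Rational(1, 2)) = Pow(-25066, Rational(1, 2)) = Mul(I, Pow(25066, Rational(1, 2)))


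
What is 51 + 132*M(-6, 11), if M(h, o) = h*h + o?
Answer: 6255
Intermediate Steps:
M(h, o) = o + h² (M(h, o) = h² + o = o + h²)
51 + 132*M(-6, 11) = 51 + 132*(11 + (-6)²) = 51 + 132*(11 + 36) = 51 + 132*47 = 51 + 6204 = 6255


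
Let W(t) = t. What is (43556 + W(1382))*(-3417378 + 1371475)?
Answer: -91938789014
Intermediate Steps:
(43556 + W(1382))*(-3417378 + 1371475) = (43556 + 1382)*(-3417378 + 1371475) = 44938*(-2045903) = -91938789014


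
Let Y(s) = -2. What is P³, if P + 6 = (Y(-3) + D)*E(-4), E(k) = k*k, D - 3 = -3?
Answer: -54872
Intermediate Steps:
D = 0 (D = 3 - 3 = 0)
E(k) = k²
P = -38 (P = -6 + (-2 + 0)*(-4)² = -6 - 2*16 = -6 - 32 = -38)
P³ = (-38)³ = -54872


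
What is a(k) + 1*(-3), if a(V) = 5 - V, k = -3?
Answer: 5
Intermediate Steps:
a(k) + 1*(-3) = (5 - 1*(-3)) + 1*(-3) = (5 + 3) - 3 = 8 - 3 = 5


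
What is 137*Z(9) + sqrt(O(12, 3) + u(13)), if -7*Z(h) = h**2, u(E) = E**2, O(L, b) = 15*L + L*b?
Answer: -11097/7 + sqrt(385) ≈ -1565.7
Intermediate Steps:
Z(h) = -h**2/7
137*Z(9) + sqrt(O(12, 3) + u(13)) = 137*(-1/7*9**2) + sqrt(12*(15 + 3) + 13**2) = 137*(-1/7*81) + sqrt(12*18 + 169) = 137*(-81/7) + sqrt(216 + 169) = -11097/7 + sqrt(385)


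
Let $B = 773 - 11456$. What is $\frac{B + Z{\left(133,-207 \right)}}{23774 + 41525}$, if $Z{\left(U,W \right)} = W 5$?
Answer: $- \frac{11718}{65299} \approx -0.17945$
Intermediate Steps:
$B = -10683$ ($B = 773 - 11456 = -10683$)
$Z{\left(U,W \right)} = 5 W$
$\frac{B + Z{\left(133,-207 \right)}}{23774 + 41525} = \frac{-10683 + 5 \left(-207\right)}{23774 + 41525} = \frac{-10683 - 1035}{65299} = \left(-11718\right) \frac{1}{65299} = - \frac{11718}{65299}$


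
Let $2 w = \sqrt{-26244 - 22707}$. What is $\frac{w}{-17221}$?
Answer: $- \frac{21 i \sqrt{111}}{34442} \approx - 0.0064238 i$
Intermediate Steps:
$w = \frac{21 i \sqrt{111}}{2}$ ($w = \frac{\sqrt{-26244 - 22707}}{2} = \frac{\sqrt{-48951}}{2} = \frac{21 i \sqrt{111}}{2} \approx 110.62 i$)
$\frac{w}{-17221} = \frac{\frac{21}{2} i \sqrt{111}}{-17221} = \frac{21 i \sqrt{111}}{2} \left(- \frac{1}{17221}\right) = - \frac{21 i \sqrt{111}}{34442}$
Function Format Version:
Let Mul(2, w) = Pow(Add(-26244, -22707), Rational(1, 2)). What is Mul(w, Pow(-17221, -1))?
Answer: Mul(Rational(-21, 34442), I, Pow(111, Rational(1, 2))) ≈ Mul(-0.0064238, I)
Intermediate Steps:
w = Mul(Rational(21, 2), I, Pow(111, Rational(1, 2))) (w = Mul(Rational(1, 2), Pow(Add(-26244, -22707), Rational(1, 2))) = Mul(Rational(1, 2), Pow(-48951, Rational(1, 2))) = Mul(Rational(1, 2), Mul(21, I, Pow(111, Rational(1, 2)))) = Mul(Rational(21, 2), I, Pow(111, Rational(1, 2))) ≈ Mul(110.62, I))
Mul(w, Pow(-17221, -1)) = Mul(Mul(Rational(21, 2), I, Pow(111, Rational(1, 2))), Pow(-17221, -1)) = Mul(Mul(Rational(21, 2), I, Pow(111, Rational(1, 2))), Rational(-1, 17221)) = Mul(Rational(-21, 34442), I, Pow(111, Rational(1, 2)))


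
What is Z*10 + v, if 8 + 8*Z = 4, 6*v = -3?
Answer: -11/2 ≈ -5.5000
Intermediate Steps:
v = -1/2 (v = (1/6)*(-3) = -1/2 ≈ -0.50000)
Z = -1/2 (Z = -1 + (1/8)*4 = -1 + 1/2 = -1/2 ≈ -0.50000)
Z*10 + v = -1/2*10 - 1/2 = -5 - 1/2 = -11/2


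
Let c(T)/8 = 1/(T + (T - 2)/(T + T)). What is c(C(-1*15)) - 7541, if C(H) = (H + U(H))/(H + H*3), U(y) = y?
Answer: -7549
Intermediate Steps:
C(H) = ½ (C(H) = (H + H)/(H + H*3) = (2*H)/(H + 3*H) = (2*H)/((4*H)) = (2*H)*(1/(4*H)) = ½)
c(T) = 8/(T + (-2 + T)/(2*T)) (c(T) = 8/(T + (T - 2)/(T + T)) = 8/(T + (-2 + T)/((2*T))) = 8/(T + (-2 + T)*(1/(2*T))) = 8/(T + (-2 + T)/(2*T)))
c(C(-1*15)) - 7541 = 16*(½)/(-2 + ½ + 2*(½)²) - 7541 = 16*(½)/(-2 + ½ + 2*(¼)) - 7541 = 16*(½)/(-2 + ½ + ½) - 7541 = 16*(½)/(-1) - 7541 = 16*(½)*(-1) - 7541 = -8 - 7541 = -7549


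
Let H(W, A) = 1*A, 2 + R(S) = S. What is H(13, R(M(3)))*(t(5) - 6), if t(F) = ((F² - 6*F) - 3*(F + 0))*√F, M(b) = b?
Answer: -6 - 20*√5 ≈ -50.721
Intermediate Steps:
t(F) = √F*(F² - 9*F) (t(F) = ((F² - 6*F) - 3*F)*√F = (F² - 9*F)*√F = √F*(F² - 9*F))
R(S) = -2 + S
H(W, A) = A
H(13, R(M(3)))*(t(5) - 6) = (-2 + 3)*(5^(3/2)*(-9 + 5) - 6) = 1*((5*√5)*(-4) - 6) = 1*(-20*√5 - 6) = 1*(-6 - 20*√5) = -6 - 20*√5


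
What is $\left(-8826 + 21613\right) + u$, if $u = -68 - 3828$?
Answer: $8891$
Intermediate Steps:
$u = -3896$ ($u = -68 - 3828 = -3896$)
$\left(-8826 + 21613\right) + u = \left(-8826 + 21613\right) - 3896 = 12787 - 3896 = 8891$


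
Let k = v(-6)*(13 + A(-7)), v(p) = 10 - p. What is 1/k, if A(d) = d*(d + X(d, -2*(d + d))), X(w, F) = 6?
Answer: 1/320 ≈ 0.0031250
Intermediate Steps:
A(d) = d*(6 + d) (A(d) = d*(d + 6) = d*(6 + d))
k = 320 (k = (10 - 1*(-6))*(13 - 7*(6 - 7)) = (10 + 6)*(13 - 7*(-1)) = 16*(13 + 7) = 16*20 = 320)
1/k = 1/320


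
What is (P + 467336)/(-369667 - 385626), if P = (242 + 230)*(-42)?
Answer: -447512/755293 ≈ -0.59250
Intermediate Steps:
P = -19824 (P = 472*(-42) = -19824)
(P + 467336)/(-369667 - 385626) = (-19824 + 467336)/(-369667 - 385626) = 447512/(-755293) = 447512*(-1/755293) = -447512/755293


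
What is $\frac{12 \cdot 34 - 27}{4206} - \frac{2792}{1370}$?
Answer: $- \frac{1870197}{960370} \approx -1.9474$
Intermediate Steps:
$\frac{12 \cdot 34 - 27}{4206} - \frac{2792}{1370} = \left(408 - 27\right) \frac{1}{4206} - \frac{1396}{685} = 381 \cdot \frac{1}{4206} - \frac{1396}{685} = \frac{127}{1402} - \frac{1396}{685} = - \frac{1870197}{960370}$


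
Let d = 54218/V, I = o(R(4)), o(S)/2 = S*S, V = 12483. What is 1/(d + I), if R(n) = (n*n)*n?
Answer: 12483/102314954 ≈ 0.00012201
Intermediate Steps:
R(n) = n**3 (R(n) = n**2*n = n**3)
o(S) = 2*S**2 (o(S) = 2*(S*S) = 2*S**2)
I = 8192 (I = 2*(4**3)**2 = 2*64**2 = 2*4096 = 8192)
d = 54218/12483 ≈ 4.3433
1/(d + I) = 1/(54218/12483 + 8192) = 1/(102314954/12483) = 12483/102314954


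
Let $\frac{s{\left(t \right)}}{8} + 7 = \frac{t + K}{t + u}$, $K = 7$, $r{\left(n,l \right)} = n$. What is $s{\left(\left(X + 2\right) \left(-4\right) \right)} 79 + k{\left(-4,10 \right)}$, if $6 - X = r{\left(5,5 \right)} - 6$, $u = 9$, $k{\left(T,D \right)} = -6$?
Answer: $- \frac{101282}{27} \approx -3751.2$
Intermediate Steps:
$X = 7$ ($X = 6 - \left(5 - 6\right) = 6 - -1 = 6 + 1 = 7$)
$s{\left(t \right)} = -56 + \frac{8 \left(7 + t\right)}{9 + t}$ ($s{\left(t \right)} = -56 + 8 \frac{t + 7}{t + 9} = -56 + 8 \frac{7 + t}{9 + t} = -56 + \frac{8 \left(7 + t\right)}{9 + t}$)
$s{\left(\left(X + 2\right) \left(-4\right) \right)} 79 + k{\left(-4,10 \right)} = \frac{16 \left(-28 - 3 \left(7 + 2\right) \left(-4\right)\right)}{9 + \left(7 + 2\right) \left(-4\right)} 79 - 6 = \frac{16 \left(-28 - 3 \cdot 9 \left(-4\right)\right)}{9 + 9 \left(-4\right)} 79 - 6 = \frac{16 \left(-28 - -108\right)}{9 - 36} \cdot 79 - 6 = \frac{16 \left(-28 + 108\right)}{-27} \cdot 79 - 6 = 16 \left(- \frac{1}{27}\right) 80 \cdot 79 - 6 = \left(- \frac{1280}{27}\right) 79 - 6 = - \frac{101120}{27} - 6 = - \frac{101282}{27}$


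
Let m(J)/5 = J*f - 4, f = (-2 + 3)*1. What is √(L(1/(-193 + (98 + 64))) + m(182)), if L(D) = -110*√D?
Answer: √(855290 - 3410*I*√31)/31 ≈ 29.835 - 0.3311*I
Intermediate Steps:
f = 1 (f = 1*1 = 1)
m(J) = -20 + 5*J (m(J) = 5*(J*1 - 4) = 5*(J - 4) = 5*(-4 + J) = -20 + 5*J)
√(L(1/(-193 + (98 + 64))) + m(182)) = √(-110*I*√31/31 + (-20 + 5*182)) = √(-110*I*√31/31 + (-20 + 910)) = √(-110*I*√31/31 + 890) = √(890 - 110*I*√31/31)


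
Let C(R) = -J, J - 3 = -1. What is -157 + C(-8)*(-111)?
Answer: 65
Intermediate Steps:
J = 2 (J = 3 - 1 = 2)
C(R) = -2 (C(R) = -1*2 = -2)
-157 + C(-8)*(-111) = -157 - 2*(-111) = -157 + 222 = 65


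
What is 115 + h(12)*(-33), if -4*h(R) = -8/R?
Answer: 219/2 ≈ 109.50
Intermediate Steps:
h(R) = 2/R (h(R) = -(-2)/R = 2/R)
115 + h(12)*(-33) = 115 + (2/12)*(-33) = 115 + (2*(1/12))*(-33) = 115 + (⅙)*(-33) = 115 - 11/2 = 219/2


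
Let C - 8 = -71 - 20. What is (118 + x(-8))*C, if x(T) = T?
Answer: -9130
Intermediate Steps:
C = -83 (C = 8 + (-71 - 20) = 8 - 91 = -83)
(118 + x(-8))*C = (118 - 8)*(-83) = 110*(-83) = -9130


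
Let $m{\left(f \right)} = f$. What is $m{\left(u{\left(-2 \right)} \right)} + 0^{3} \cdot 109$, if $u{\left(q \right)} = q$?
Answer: $-2$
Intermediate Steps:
$m{\left(u{\left(-2 \right)} \right)} + 0^{3} \cdot 109 = -2 + 0^{3} \cdot 109 = -2 + 0 \cdot 109 = -2 + 0 = -2$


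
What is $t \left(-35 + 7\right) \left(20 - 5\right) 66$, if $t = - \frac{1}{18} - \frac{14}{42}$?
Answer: $10780$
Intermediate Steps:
$t = - \frac{7}{18}$ ($t = \left(-1\right) \frac{1}{18} - \frac{1}{3} = - \frac{1}{18} - \frac{1}{3} = - \frac{7}{18} \approx -0.38889$)
$t \left(-35 + 7\right) \left(20 - 5\right) 66 = - \frac{7 \left(-35 + 7\right) \left(20 - 5\right)}{18} \cdot 66 = - \frac{7 \left(\left(-28\right) 15\right)}{18} \cdot 66 = \left(- \frac{7}{18}\right) \left(-420\right) 66 = \frac{490}{3} \cdot 66 = 10780$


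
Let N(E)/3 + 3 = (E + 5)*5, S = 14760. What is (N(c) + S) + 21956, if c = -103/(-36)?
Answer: 441899/12 ≈ 36825.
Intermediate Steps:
c = 103/36 (c = -103*(-1/36) = 103/36 ≈ 2.8611)
N(E) = 66 + 15*E (N(E) = -9 + 3*((E + 5)*5) = -9 + 3*((5 + E)*5) = -9 + 3*(25 + 5*E) = -9 + (75 + 15*E) = 66 + 15*E)
(N(c) + S) + 21956 = ((66 + 15*(103/36)) + 14760) + 21956 = ((66 + 515/12) + 14760) + 21956 = (1307/12 + 14760) + 21956 = 178427/12 + 21956 = 441899/12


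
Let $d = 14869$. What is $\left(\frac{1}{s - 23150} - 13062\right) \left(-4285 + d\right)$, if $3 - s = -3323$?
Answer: $- \frac{16313288607}{118} \approx -1.3825 \cdot 10^{8}$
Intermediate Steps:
$s = 3326$ ($s = 3 - -3323 = 3 + 3323 = 3326$)
$\left(\frac{1}{s - 23150} - 13062\right) \left(-4285 + d\right) = \left(\frac{1}{3326 - 23150} - 13062\right) \left(-4285 + 14869\right) = \left(\frac{1}{-19824} - 13062\right) 10584 = \left(- \frac{1}{19824} - 13062\right) 10584 = \left(- \frac{258941089}{19824}\right) 10584 = - \frac{16313288607}{118}$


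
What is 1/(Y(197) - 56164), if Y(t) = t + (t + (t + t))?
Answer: -1/55376 ≈ -1.8058e-5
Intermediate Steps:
Y(t) = 4*t (Y(t) = t + (t + 2*t) = t + 3*t = 4*t)
1/(Y(197) - 56164) = 1/(4*197 - 56164) = 1/(788 - 56164) = 1/(-55376) = -1/55376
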